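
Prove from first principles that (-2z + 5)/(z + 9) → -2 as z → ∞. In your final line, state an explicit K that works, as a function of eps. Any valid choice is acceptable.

Suppose eps > 0. We seek K > 0 such that z > K implies |(-2z + 5)/(z + 9) + 2| < eps.
(-2z + 5)/(z + 9) + 2 = ((-2z + 5) − (-2)(z + 9)) / ((z + 9)) = 23/((z + 9)).
For z > 0 we have z + 9 > z, so |(-2z + 5)/(z + 9) + 2| = 23/((z + 9)) < 23/(z) = 23/z.
Thus |(-2z + 5)/(z + 9) + 2| < eps whenever z > 23/eps.
Take K = 23/eps. If z > K then |(-2z + 5)/(z + 9) + 2| < 23/z < eps.

K = 23/eps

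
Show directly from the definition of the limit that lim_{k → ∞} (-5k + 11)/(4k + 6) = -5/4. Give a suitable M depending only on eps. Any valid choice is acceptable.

M = (37/8)/eps

Fix eps > 0. For k ≥ 1, |(-5k + 11)/(4k + 6) + 5/4| = |74|/(4(4k + 6)) = 74/(4(4k + 6)).
Since 4k + 6 ≥ 4k for k ≥ 1, this is ≤ 74/(4·4k) = (37/8)/k.
So |(-5k + 11)/(4k + 6) + 5/4| < eps whenever k > (37/8)/eps.
Take M = (37/8)/eps. If k > M then |(-5k + 11)/(4k + 6) + 5/4| ≤ (37/8)/k < eps.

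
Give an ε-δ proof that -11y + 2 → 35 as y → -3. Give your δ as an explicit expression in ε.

δ = ε/11

Let ε > 0. We need δ > 0 so that 0 < |y + 3| < δ implies |(-11y + 2) − 35| < ε.
|(-11y + 2) − 35| = |-11y - 33| = 11|y + 3|.
Thus it suffices that |y + 3| < ε/11.
Choosing δ = ε/11 gives |(-11y + 2) − 35| = 11|y + 3| < ε whenever |y + 3| < δ.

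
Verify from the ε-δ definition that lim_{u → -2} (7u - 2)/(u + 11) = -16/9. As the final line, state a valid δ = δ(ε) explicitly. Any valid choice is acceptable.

δ = min(9/2, (81/158)ε)

Fix ε > 0. We want δ > 0 with 0 < |u + 2| < δ ⇒ |(7u - 2)/(u + 11) + 16/9| < ε.
Combining over a common denominator, (7u - 2)/(u + 11) + 16/9 = [(7u - 2)·9 − (-16)·(u + 11)] / [9·(u + 11)] = 79(u + 2) / (9(u + 11)).
So |(7u - 2)/(u + 11) + 16/9| = 79|u + 2| / (9·|u + 11|).
Restrict δ ≤ 9/2. Then |u + 2| < 9/2 gives |u + 11| = |(u + 2) + 9| ≥ 9 − 9/2 = 9/2.
Hence |(7u - 2)/(u + 11) + 16/9| < 79|u + 2|/(9·(9/2)) = (158/81)|u + 2|, which is < ε once |u + 2| < (81/158)ε.
Take δ = min(9/2, (81/158)ε). Then 0 < |u + 2| < δ forces both bounds, so |(7u - 2)/(u + 11) + 16/9| < ε.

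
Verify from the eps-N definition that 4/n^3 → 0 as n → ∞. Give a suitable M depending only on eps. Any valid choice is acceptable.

M = (4/eps)^{1/3}

Fix eps > 0. For n ≥ 1, |4/n^3 − 0| = 4/n^3.
4/n^3 < eps ⇔ n^3 > 4/eps ⇔ n > (4/eps)^{1/3}.
Take M = (4/eps)^{1/3}. Then n > M implies 4/n^3 < eps.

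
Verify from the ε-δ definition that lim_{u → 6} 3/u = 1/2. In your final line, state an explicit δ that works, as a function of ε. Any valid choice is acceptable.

δ = min(3, 6ε)

Suppose ε > 0. We seek δ > 0 such that 0 < |u − 6| < δ implies |3/u − (1/2)| < ε.
|3/u − (1/2)| = 3·|6 − u|/(6·|u|) = 3|u − 6|/(6|u|).
Require δ ≤ 3 so that |u| > 6 − 3 = 3, hence 6|u| > 18.
Then |3/u − (1/2)| < 3|u − 6|/18, which is < ε when |u − 6| < 6ε.
Take δ = min(3, 6ε). Then 0 < |u − 6| < δ gives both |u − 6| < 3 and |u − 6| < 6ε, so |3/u − (1/2)| < ε.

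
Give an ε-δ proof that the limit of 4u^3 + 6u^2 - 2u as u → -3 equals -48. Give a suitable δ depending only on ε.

Suppose ε > 0. We want δ > 0 such that 0 < |u + 3| < δ implies |(4u^3 + 6u^2 - 2u) + 48| < ε.
(4u^3 + 6u^2 - 2u) + 48 = 4u^3 + 6u^2 - 2u + 48 = (u + 3)(4u^2 - 6u + 16).
So |(4u^3 + 6u^2 - 2u) + 48| = |u + 3|·|4u^2 - 6u + 16|.
Require δ ≤ 1. Then |u + 3| < 1 gives |u| < 4, and by the triangle inequality |4u^2 - 6u + 16| ≤ 4·4^2 + 6·4 + 16 = 104.
Hence |(4u^3 + 6u^2 - 2u) + 48| ≤ 104|u + 3| < ε provided |u + 3| < ε/104.
Choosing δ = min(1, ε/104) ensures both conditions, hence |(4u^3 + 6u^2 - 2u) + 48| < ε.

δ = min(1, ε/104)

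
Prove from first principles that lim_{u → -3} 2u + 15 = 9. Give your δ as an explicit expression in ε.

Fix ε > 0. We need δ > 0 so that 0 < |u + 3| < δ implies |(2u + 15) − 9| < ε.
|(2u + 15) − 9| = |2u + 6| = 2|u + 3|.
So 2|u + 3| < ε exactly when |u + 3| < ε/2.
Choosing δ = ε/2 gives |(2u + 15) − 9| = 2|u + 3| < ε whenever |u + 3| < δ.

δ = ε/2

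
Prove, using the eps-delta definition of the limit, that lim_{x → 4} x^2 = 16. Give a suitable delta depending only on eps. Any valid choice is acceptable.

Let eps > 0 be given. We seek delta > 0 with 0 < |x − 4| < delta ⇒ |x^2 − 16| < eps.
Factor: x^2 − 16 = (x − 4)(x + 4), so |x^2 − 16| = |x − 4|·|x + 4|.
Impose delta ≤ 2 so that |x| < 6; then |x + 4| ≤ 10.
Hence |x^2 − 16| ≤ 10|x − 4|, which is < eps once |x − 4| < eps/10.
Take delta = min(2, eps/10). If 0 < |x − 4| < delta then both bounds hold and |x^2 − 16| ≤ 10|x − 4| < 10·(eps/10) = eps.

delta = min(2, eps/10)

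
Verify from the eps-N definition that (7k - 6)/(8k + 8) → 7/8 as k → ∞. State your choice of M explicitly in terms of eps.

M = (13/8)/eps

Let eps > 0. For k ≥ 1, |(7k - 6)/(8k + 8) − (7/8)| = |-104|/(8(8k + 8)) = 104/(8(8k + 8)).
Since 8k + 8 ≥ 8k for k ≥ 1, this is ≤ 104/(8·8k) = (13/8)/k.
So |(7k - 6)/(8k + 8) − (7/8)| < eps whenever k > (13/8)/eps.
Take M = (13/8)/eps. If k > M then |(7k - 6)/(8k + 8) − (7/8)| ≤ (13/8)/k < eps.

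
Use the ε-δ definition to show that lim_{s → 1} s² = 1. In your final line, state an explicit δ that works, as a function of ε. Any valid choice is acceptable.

Let ε > 0. We seek δ > 0 with 0 < |s − 1| < δ ⇒ |s² − 1| < ε.
Factor: s² − 1 = (s − 1)(s + 1), so |s² − 1| = |s − 1|·|s + 1|.
Impose δ ≤ 1 so that |s| < 2; then |s + 1| ≤ 3.
Hence |s² − 1| ≤ 3|s − 1|, which is < ε once |s − 1| < ε/3.
Take δ = min(1, ε/3). If 0 < |s − 1| < δ then both bounds hold and |s² − 1| ≤ 3|s − 1| < 3·(ε/3) = ε.

δ = min(1, ε/3)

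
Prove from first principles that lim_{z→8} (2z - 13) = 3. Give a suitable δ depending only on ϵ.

Let ϵ > 0 be given. We need δ > 0 so that 0 < |z − 8| < δ implies |(2z - 13) − 3| < ϵ.
Since (2z - 13) − 3 = 2(z − 8), we have |(2z - 13) − 3| = 2|z − 8|.
Thus it suffices that |z − 8| < ϵ/2.
Choosing δ = ϵ/2 gives |(2z - 13) − 3| = 2|z − 8| < ϵ whenever |z − 8| < δ.

δ = ϵ/2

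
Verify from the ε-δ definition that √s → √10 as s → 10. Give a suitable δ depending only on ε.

Fix ε > 0. We want δ > 0 such that 0 < |s − 10| < δ implies |√s − √10| < ε.
Multiplying by the conjugate, |√s − √10| = |s − 10|/(√s + √10).
Restrict δ ≤ 10 so that |s − 10| < 10 forces s > 0, and then √s + √10 > √10.
Hence |√s − √10| < |s − 10|/√10, which is < ε once |s − 10| < √10·ε.
Take δ = min(10, √10·ε). If 0 < |s − 10| < δ then s > 0 and |√s − √10| < |s − 10|/√10 < ε.

δ = min(10, √10·ε)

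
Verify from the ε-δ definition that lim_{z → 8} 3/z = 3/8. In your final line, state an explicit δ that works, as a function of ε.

δ = min(4, (32/3)ε)

Let ε > 0 be given. We seek δ > 0 such that 0 < |z − 8| < δ implies |3/z − (3/8)| < ε.
|3/z − (3/8)| = 3·|8 − z|/(8·|z|) = 3|z − 8|/(8|z|).
Require δ ≤ 4 so that |z| > 8 − 4 = 4, hence 8|z| > 32.
Then |3/z − (3/8)| < 3|z − 8|/32, which is < ε when |z − 8| < (32/3)ε.
Take δ = min(4, (32/3)ε). Then 0 < |z − 8| < δ gives both |z − 8| < 4 and |z − 8| < (32/3)ε, so |3/z − (3/8)| < ε.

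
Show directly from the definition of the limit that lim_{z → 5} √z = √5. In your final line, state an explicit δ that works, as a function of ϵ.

Let ϵ > 0 be given. We want δ > 0 such that 0 < |z − 5| < δ implies |√z − √5| < ϵ.
Rationalise: √z − √5 = (z − 5)/(√z + √5), so |√z − √5| = |z − 5|/(√z + √5).
Restrict δ ≤ 5 so that |z − 5| < 5 forces z > 0, and then √z + √5 > √5.
Hence |√z − √5| < |z − 5|/√5, which is < ϵ once |z − 5| < √5·ϵ.
Take δ = min(5, √5·ϵ). If 0 < |z − 5| < δ then z > 0 and |√z − √5| < |z − 5|/√5 < ϵ.

δ = min(5, √5·ϵ)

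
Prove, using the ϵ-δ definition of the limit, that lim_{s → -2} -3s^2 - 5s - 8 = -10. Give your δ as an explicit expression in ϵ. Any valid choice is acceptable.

Let ϵ > 0. We want δ > 0 such that 0 < |s + 2| < δ implies |(-3s^2 - 5s - 8) + 10| < ϵ.
(-3s^2 - 5s - 8) + 10 = -3s^2 - 5s + 2 = (s + 2)(-3s + 1).
So |(-3s^2 - 5s - 8) + 10| = |s + 2|·|-3s + 1|.
Assume first that |s + 2| < 1, so |s| < 3. Then |-3s + 1| ≤ 3·3 + 1 = 10.
Hence |(-3s^2 - 5s - 8) + 10| ≤ 10|s + 2| < ϵ provided |s + 2| < ϵ/10.
Choosing δ = min(1, ϵ/10) ensures both conditions, hence |(-3s^2 - 5s - 8) + 10| < ϵ.

δ = min(1, ϵ/10)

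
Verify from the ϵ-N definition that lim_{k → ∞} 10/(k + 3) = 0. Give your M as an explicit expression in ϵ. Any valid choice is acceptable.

M = 10/ϵ

Let ϵ > 0. For k ≥ 1, |10/(k + 3) − 0| = 10/(k + 3) ≤ 10/k.
We need 10/k < ϵ, i.e. k > 10/ϵ.
Take M = 10/ϵ. If k > M then |10/(k + 3)| ≤ 10/k < ϵ.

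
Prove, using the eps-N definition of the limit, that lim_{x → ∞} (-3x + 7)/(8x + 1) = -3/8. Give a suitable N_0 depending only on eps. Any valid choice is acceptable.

N_0 = (59/64)/eps

Let eps > 0 be given. We seek N_0 > 0 such that x > N_0 implies |(-3x + 7)/(8x + 1) + 3/8| < eps.
(-3x + 7)/(8x + 1) + 3/8 = (8(-3x + 7) − (-3)(8x + 1)) / (8(8x + 1)) = 59/(8(8x + 1)).
For x > 0 we have 8x + 1 > 8x, so |(-3x + 7)/(8x + 1) + 3/8| = 59/(8(8x + 1)) < 59/(8·8x) = (59/64)/x.
Thus |(-3x + 7)/(8x + 1) + 3/8| < eps whenever x > (59/64)/eps.
Take N_0 = (59/64)/eps. If x > N_0 then |(-3x + 7)/(8x + 1) + 3/8| < (59/64)/x < eps.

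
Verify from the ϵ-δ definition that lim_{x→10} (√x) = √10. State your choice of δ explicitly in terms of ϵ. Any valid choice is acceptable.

Fix ϵ > 0. We want δ > 0 such that 0 < |x − 10| < δ implies |√x − √10| < ϵ.
Rationalise: √x − √10 = (x − 10)/(√x + √10), so |√x − √10| = |x − 10|/(√x + √10).
Restrict δ ≤ 10 so that |x − 10| < 10 forces x > 0, and then √x + √10 > √10.
Hence |√x − √10| < |x − 10|/√10, which is < ϵ once |x − 10| < √10·ϵ.
Take δ = min(10, √10·ϵ). If 0 < |x − 10| < δ then x > 0 and |√x − √10| < |x − 10|/√10 < ϵ.

δ = min(10, √10·ϵ)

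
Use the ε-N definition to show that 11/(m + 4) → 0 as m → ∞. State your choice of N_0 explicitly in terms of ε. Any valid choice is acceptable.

Let ε > 0. For m ≥ 1, |11/(m + 4) − 0| = 11/(m + 4) ≤ 11/m.
We need 11/m < ε, i.e. m > 11/ε.
Take N_0 = 11/ε. If m > N_0 then |11/(m + 4)| ≤ 11/m < ε.

N_0 = 11/ε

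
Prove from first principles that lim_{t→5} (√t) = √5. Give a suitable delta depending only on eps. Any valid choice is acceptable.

delta = min(5, √5·eps)

Let eps > 0 be given. We want delta > 0 such that 0 < |t − 5| < delta implies |√t − √5| < eps.
Multiplying by the conjugate, |√t − √5| = |t − 5|/(√t + √5).
Restrict delta ≤ 5 so that |t − 5| < 5 forces t > 0, and then √t + √5 > √5.
Hence |√t − √5| < |t − 5|/√5, which is < eps once |t − 5| < √5·eps.
Take delta = min(5, √5·eps). If 0 < |t − 5| < delta then t > 0 and |√t − √5| < |t − 5|/√5 < eps.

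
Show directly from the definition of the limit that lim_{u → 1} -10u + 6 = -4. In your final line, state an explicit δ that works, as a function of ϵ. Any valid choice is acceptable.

δ = ϵ/10

Suppose ϵ > 0. We need δ > 0 so that 0 < |u − 1| < δ implies |(-10u + 6) + 4| < ϵ.
Since (-10u + 6) + 4 = -10(u − 1), we have |(-10u + 6) + 4| = 10|u − 1|.
Thus it suffices that |u − 1| < ϵ/10.
Take δ = ϵ/10. If 0 < |u − 1| < δ then |(-10u + 6) + 4| = 10|u − 1| < 10·(ϵ/10) = ϵ.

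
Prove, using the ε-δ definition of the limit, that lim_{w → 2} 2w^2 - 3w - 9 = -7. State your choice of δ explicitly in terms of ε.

δ = min(1, ε/7)

Let ε > 0 be given. We want δ > 0 such that 0 < |w − 2| < δ implies |(2w^2 - 3w - 9) + 7| < ε.
(2w^2 - 3w - 9) + 7 = 2w^2 - 3w - 2 = (w − 2)(2w + 1).
So |(2w^2 - 3w - 9) + 7| = |w − 2|·|2w + 1|.
Assume first that |w − 2| < 1, so |w| < 3. Then |2w + 1| ≤ 2·3 + 1 = 7.
Hence |(2w^2 - 3w - 9) + 7| ≤ 7|w − 2| < ε provided |w − 2| < ε/7.
Take δ = min(1, ε/7). Then 0 < |w − 2| < δ gives both |w − 2| < 1 and |w − 2| < ε/7, so |(2w^2 - 3w - 9) + 7| < ε.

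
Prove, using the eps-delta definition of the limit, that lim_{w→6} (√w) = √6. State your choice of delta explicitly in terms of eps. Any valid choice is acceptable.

delta = min(6, √6·eps)

Fix eps > 0. We want delta > 0 such that 0 < |w − 6| < delta implies |√w − √6| < eps.
Rationalise: √w − √6 = (w − 6)/(√w + √6), so |√w − √6| = |w − 6|/(√w + √6).
Restrict delta ≤ 6 so that |w − 6| < 6 forces w > 0, and then √w + √6 > √6.
Hence |√w − √6| < |w − 6|/√6, which is < eps once |w − 6| < √6·eps.
Take delta = min(6, √6·eps). If 0 < |w − 6| < delta then w > 0 and |√w − √6| < |w − 6|/√6 < eps.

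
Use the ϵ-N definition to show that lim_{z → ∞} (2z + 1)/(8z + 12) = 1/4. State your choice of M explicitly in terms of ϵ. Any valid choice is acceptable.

Suppose ϵ > 0. We seek M > 0 such that z > M implies |(2z + 1)/(8z + 12) − (1/4)| < ϵ.
(2z + 1)/(8z + 12) − (1/4) = (8(2z + 1) − 2(8z + 12)) / (8(8z + 12)) = -16/(8(8z + 12)).
For z > 0 we have 8z + 12 > 8z, so |(2z + 1)/(8z + 12) − (1/4)| = 16/(8(8z + 12)) < 16/(8·8z) = (1/4)/z.
Thus |(2z + 1)/(8z + 12) − (1/4)| < ϵ whenever z > (1/4)/ϵ.
Take M = (1/4)/ϵ. If z > M then |(2z + 1)/(8z + 12) − (1/4)| < (1/4)/z < ϵ.

M = (1/4)/ϵ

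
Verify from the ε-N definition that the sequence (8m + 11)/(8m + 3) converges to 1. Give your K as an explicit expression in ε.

K = 1/ε

Suppose ε > 0. For m ≥ 1, |(8m + 11)/(8m + 3) − 1| = |64|/(8(8m + 3)) = 64/(8(8m + 3)).
Since 8m + 3 ≥ 8m for m ≥ 1, this is ≤ 64/(8·8m) = 1/m.
So |(8m + 11)/(8m + 3) − 1| < ε whenever m > 1/ε.
Take K = 1/ε. If m > K then |(8m + 11)/(8m + 3) − 1| ≤ 1/m < ε.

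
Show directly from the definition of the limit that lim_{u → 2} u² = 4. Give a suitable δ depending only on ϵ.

δ = min(2, ϵ/6)

Suppose ϵ > 0. We seek δ > 0 with 0 < |u − 2| < δ ⇒ |u² − 4| < ϵ.
Factor: u² − 4 = (u − 2)(u + 2), so |u² − 4| = |u − 2|·|u + 2|.
Restrict δ ≤ 2. Then |u − 2| < 2 gives |u| < 4, so by the triangle inequality |u + 2| ≤ 4 + 2 = 6.
Hence |u² − 4| ≤ 6|u − 2|, which is < ϵ once |u − 2| < ϵ/6.
Take δ = min(2, ϵ/6). If 0 < |u − 2| < δ then both bounds hold and |u² − 4| ≤ 6|u − 2| < 6·(ϵ/6) = ϵ.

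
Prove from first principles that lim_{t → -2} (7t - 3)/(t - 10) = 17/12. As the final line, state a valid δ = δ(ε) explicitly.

Let ε > 0 be given. We want δ > 0 with 0 < |t + 2| < δ ⇒ |(7t - 3)/(t - 10) − (17/12)| < ε.
Combining over a common denominator, (7t - 3)/(t - 10) − (17/12) = [(7t - 3)·(-12) − (-17)·(t - 10)] / [(-12)·(t - 10)] = -67(t + 2) / ((-12)(t - 10)).
So |(7t - 3)/(t - 10) − (17/12)| = 67|t + 2| / (12·|t − 10|).
Require δ ≤ 6, so |t − 10| ≥ |-12| − |t + 2| > 12 − 6 = 6.
Hence |(7t - 3)/(t - 10) − (17/12)| < 67|t + 2|/(12·6) = (67/72)|t + 2|, which is < ε once |t + 2| < (72/67)ε.
Take δ = min(6, (72/67)ε). Then 0 < |t + 2| < δ forces both bounds, so |(7t - 3)/(t - 10) − (17/12)| < ε.

δ = min(6, (72/67)ε)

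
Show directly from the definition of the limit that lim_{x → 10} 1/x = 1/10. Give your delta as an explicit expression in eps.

Let eps > 0 be given. We seek delta > 0 such that 0 < |x − 10| < delta implies |1/x − (1/10)| < eps.
|1/x − (1/10)| = |10 − x|/(10·|x|) = |x − 10|/(10|x|).
Restrict delta ≤ 5. Then |x − 10| < 5 gives |x| > 5, so 10|x| > 50.
Then |1/x − (1/10)| < |x − 10|/50, which is < eps when |x − 10| < 50eps.
Take delta = min(5, 50eps). Then 0 < |x − 10| < delta gives both |x − 10| < 5 and |x − 10| < 50eps, so |1/x − (1/10)| < eps.

delta = min(5, 50eps)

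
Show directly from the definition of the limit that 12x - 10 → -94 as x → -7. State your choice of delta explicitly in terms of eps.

Let eps > 0 be given. We need delta > 0 so that 0 < |x + 7| < delta implies |(12x - 10) + 94| < eps.
Since (12x - 10) + 94 = 12(x + 7), we have |(12x - 10) + 94| = 12|x + 7|.
Thus it suffices that |x + 7| < eps/12.
Choosing delta = eps/12 gives |(12x - 10) + 94| = 12|x + 7| < eps whenever |x + 7| < delta.

delta = eps/12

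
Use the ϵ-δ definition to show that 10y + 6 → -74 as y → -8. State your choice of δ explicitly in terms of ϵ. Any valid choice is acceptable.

Suppose ϵ > 0. We need δ > 0 so that 0 < |y + 8| < δ implies |(10y + 6) + 74| < ϵ.
|(10y + 6) + 74| = |10y + 80| = 10|y + 8|.
Thus it suffices that |y + 8| < ϵ/10.
Choosing δ = ϵ/10 gives |(10y + 6) + 74| = 10|y + 8| < ϵ whenever |y + 8| < δ.

δ = ϵ/10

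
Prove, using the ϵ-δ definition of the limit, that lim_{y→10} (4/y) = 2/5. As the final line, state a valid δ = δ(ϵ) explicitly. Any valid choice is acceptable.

Let ϵ > 0 be given. We seek δ > 0 such that 0 < |y − 10| < δ implies |4/y − (2/5)| < ϵ.
|4/y − (2/5)| = 4·|10 − y|/(10·|y|) = 4|y − 10|/(10|y|).
Restrict δ ≤ 5. Then |y − 10| < 5 gives |y| > 5, so 10|y| > 50.
Then |4/y − (2/5)| < 4|y − 10|/50, which is < ϵ when |y − 10| < (25/2)ϵ.
Take δ = min(5, (25/2)ϵ). Then 0 < |y − 10| < δ gives both |y − 10| < 5 and |y − 10| < (25/2)ϵ, so |4/y − (2/5)| < ϵ.

δ = min(5, (25/2)ϵ)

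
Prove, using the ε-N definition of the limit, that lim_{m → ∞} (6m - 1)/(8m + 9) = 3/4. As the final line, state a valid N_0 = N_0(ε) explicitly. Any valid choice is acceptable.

Let ε > 0 be given. For m ≥ 1, |(6m - 1)/(8m + 9) − (3/4)| = |-62|/(8(8m + 9)) = 62/(8(8m + 9)).
Since 8m + 9 ≥ 8m for m ≥ 1, this is ≤ 62/(8·8m) = (31/32)/m.
So |(6m - 1)/(8m + 9) − (3/4)| < ε whenever m > (31/32)/ε.
Take N_0 = (31/32)/ε. If m > N_0 then |(6m - 1)/(8m + 9) − (3/4)| ≤ (31/32)/m < ε.

N_0 = (31/32)/ε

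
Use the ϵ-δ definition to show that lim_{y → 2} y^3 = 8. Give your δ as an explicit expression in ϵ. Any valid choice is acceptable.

δ = min(2, ϵ/28)

Suppose ϵ > 0. We seek δ > 0 with 0 < |y − 2| < δ ⇒ |y^3 − 8| < ϵ.
Factor: y^3 − 8 = (y − 2)(y^2 + 2y + 4), so |y^3 − 8| = |y − 2|·|y^2 + 2y + 4|.
Impose δ ≤ 2 so that |y| < 4; then |y^2 + 2y + 4| ≤ 28.
Hence |y^3 − 8| ≤ 28|y − 2|, which is < ϵ once |y − 2| < ϵ/28.
Take δ = min(2, ϵ/28). If 0 < |y − 2| < δ then both bounds hold and |y^3 − 8| ≤ 28|y − 2| < 28·(ϵ/28) = ϵ.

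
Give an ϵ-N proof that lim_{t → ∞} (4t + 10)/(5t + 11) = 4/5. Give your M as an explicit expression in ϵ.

M = (6/25)/ϵ

Let ϵ > 0 be given. We seek M > 0 such that t > M implies |(4t + 10)/(5t + 11) − (4/5)| < ϵ.
(4t + 10)/(5t + 11) − (4/5) = (5(4t + 10) − 4(5t + 11)) / (5(5t + 11)) = 6/(5(5t + 11)).
For t > 0 we have 5t + 11 > 5t, so |(4t + 10)/(5t + 11) − (4/5)| = 6/(5(5t + 11)) < 6/(5·5t) = (6/25)/t.
Thus |(4t + 10)/(5t + 11) − (4/5)| < ϵ whenever t > (6/25)/ϵ.
Take M = (6/25)/ϵ. If t > M then |(4t + 10)/(5t + 11) − (4/5)| < (6/25)/t < ϵ.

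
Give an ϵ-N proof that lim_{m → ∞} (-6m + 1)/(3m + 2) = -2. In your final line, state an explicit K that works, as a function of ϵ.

K = (5/3)/ϵ

Suppose ϵ > 0. For m ≥ 1, |(-6m + 1)/(3m + 2) + 2| = |15|/(3(3m + 2)) = 15/(3(3m + 2)).
Since 3m + 2 ≥ 3m for m ≥ 1, this is ≤ 15/(3·3m) = (5/3)/m.
So |(-6m + 1)/(3m + 2) + 2| < ϵ whenever m > (5/3)/ϵ.
Take K = (5/3)/ϵ. If m > K then |(-6m + 1)/(3m + 2) + 2| ≤ (5/3)/m < ϵ.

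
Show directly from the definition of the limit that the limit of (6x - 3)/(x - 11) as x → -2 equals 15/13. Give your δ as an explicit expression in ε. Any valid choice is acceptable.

δ = min(13/2, (169/126)ε)

Suppose ε > 0. We want δ > 0 with 0 < |x + 2| < δ ⇒ |(6x - 3)/(x - 11) − (15/13)| < ε.
Combining over a common denominator, (6x - 3)/(x - 11) − (15/13) = [(6x - 3)·(-13) − (-15)·(x - 11)] / [(-13)·(x - 11)] = -63(x + 2) / ((-13)(x - 11)).
So |(6x - 3)/(x - 11) − (15/13)| = 63|x + 2| / (13·|x − 11|).
Restrict δ ≤ 13/2. Then |x + 2| < 13/2 gives |x − 11| = |(x + 2) + (-13)| ≥ 13 − 13/2 = 13/2.
Hence |(6x - 3)/(x - 11) − (15/13)| < 63|x + 2|/(13·(13/2)) = (126/169)|x + 2|, which is < ε once |x + 2| < (169/126)ε.
Take δ = min(13/2, (169/126)ε). Then 0 < |x + 2| < δ forces both bounds, so |(6x - 3)/(x - 11) − (15/13)| < ε.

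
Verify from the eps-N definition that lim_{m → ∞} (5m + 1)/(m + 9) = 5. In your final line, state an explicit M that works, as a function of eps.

Suppose eps > 0. For m ≥ 1, |(5m + 1)/(m + 9) − 5| = |-44|/((m + 9)) = 44/((m + 9)).
Since m + 9 ≥ m for m ≥ 1, this is ≤ 44/(m) = 44/m.
So |(5m + 1)/(m + 9) − 5| < eps whenever m > 44/eps.
Take M = 44/eps. If m > M then |(5m + 1)/(m + 9) − 5| ≤ 44/m < eps.

M = 44/eps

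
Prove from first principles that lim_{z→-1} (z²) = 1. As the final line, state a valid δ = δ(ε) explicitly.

Suppose ε > 0. We seek δ > 0 with 0 < |z + 1| < δ ⇒ |z² − 1| < ε.
Factor: z² − 1 = (z + 1)(z - 1), so |z² − 1| = |z + 1|·|z - 1|.
Impose δ ≤ 2 so that |z| < 3; then |z - 1| ≤ 4.
Hence |z² − 1| ≤ 4|z + 1|, which is < ε once |z + 1| < ε/4.
Take δ = min(2, ε/4). If 0 < |z + 1| < δ then both bounds hold and |z² − 1| ≤ 4|z + 1| < 4·(ε/4) = ε.

δ = min(2, ε/4)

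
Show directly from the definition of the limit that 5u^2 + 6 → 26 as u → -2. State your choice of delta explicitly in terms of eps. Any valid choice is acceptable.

delta = min(1, eps/25)

Suppose eps > 0. We want delta > 0 such that 0 < |u + 2| < delta implies |(5u^2 + 6) − 26| < eps.
(5u^2 + 6) − 26 = 5u^2 - 20 = (u + 2)(5u - 10).
So |(5u^2 + 6) − 26| = |u + 2|·|5u - 10|.
Assume first that |u + 2| < 1, so |u| < 3. Then |5u - 10| ≤ 5·3 + 10 = 25.
Hence |(5u^2 + 6) − 26| ≤ 25|u + 2| < eps provided |u + 2| < eps/25.
Choosing delta = min(1, eps/25) ensures both conditions, hence |(5u^2 + 6) − 26| < eps.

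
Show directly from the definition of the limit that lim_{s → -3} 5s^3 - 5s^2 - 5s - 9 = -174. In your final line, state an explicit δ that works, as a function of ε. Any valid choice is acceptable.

Suppose ε > 0. We want δ > 0 such that 0 < |s + 3| < δ implies |(5s^3 - 5s^2 - 5s - 9) + 174| < ε.
(5s^3 - 5s^2 - 5s - 9) + 174 = 5s^3 - 5s^2 - 5s + 165 = (s + 3)(5s^2 - 20s + 55).
So |(5s^3 - 5s^2 - 5s - 9) + 174| = |s + 3|·|5s^2 - 20s + 55|.
Assume first that |s + 3| < 2, so |s| < 5. Then |5s^2 - 20s + 55| ≤ 5·5^2 + 20·5 + 55 = 280.
Hence |(5s^3 - 5s^2 - 5s - 9) + 174| ≤ 280|s + 3| < ε provided |s + 3| < ε/280.
Choosing δ = min(2, ε/280) ensures both conditions, hence |(5s^3 - 5s^2 - 5s - 9) + 174| < ε.

δ = min(2, ε/280)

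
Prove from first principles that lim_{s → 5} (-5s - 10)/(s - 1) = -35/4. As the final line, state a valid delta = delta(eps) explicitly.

Let eps > 0 be given. We want delta > 0 with 0 < |s − 5| < delta ⇒ |(-5s - 10)/(s - 1) + 35/4| < eps.
Combining over a common denominator, (-5s - 10)/(s - 1) + 35/4 = [(-5s - 10)·4 − (-35)·(s - 1)] / [4·(s - 1)] = 15(s − 5) / (4(s - 1)).
So |(-5s - 10)/(s - 1) + 35/4| = 15|s − 5| / (4·|s − 1|).
Require delta ≤ 2, so |s − 1| ≥ |4| − |s − 5| > 4 − 2 = 2.
Hence |(-5s - 10)/(s - 1) + 35/4| < 15|s − 5|/(4·2) = (15/8)|s − 5|, which is < eps once |s − 5| < (8/15)eps.
Take delta = min(2, (8/15)eps). Then 0 < |s − 5| < delta forces both bounds, so |(-5s - 10)/(s - 1) + 35/4| < eps.

delta = min(2, (8/15)eps)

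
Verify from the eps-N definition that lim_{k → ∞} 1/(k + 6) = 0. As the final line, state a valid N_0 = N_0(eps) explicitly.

Let eps > 0 be given. For k ≥ 1, |1/(k + 6) − 0| = 1/(k + 6) ≤ 1/k.
We need 1/k < eps, i.e. k > 1/eps.
Take N_0 = 1/eps. If k > N_0 then |1/(k + 6)| ≤ 1/k < eps.

N_0 = 1/eps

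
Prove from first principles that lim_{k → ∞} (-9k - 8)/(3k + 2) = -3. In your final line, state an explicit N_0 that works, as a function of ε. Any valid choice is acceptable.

N_0 = (2/3)/ε

Suppose ε > 0. For k ≥ 1, |(-9k - 8)/(3k + 2) + 3| = |-6|/(3(3k + 2)) = 6/(3(3k + 2)).
Since 3k + 2 ≥ 3k for k ≥ 1, this is ≤ 6/(3·3k) = (2/3)/k.
So |(-9k - 8)/(3k + 2) + 3| < ε whenever k > (2/3)/ε.
Take N_0 = (2/3)/ε. If k > N_0 then |(-9k - 8)/(3k + 2) + 3| ≤ (2/3)/k < ε.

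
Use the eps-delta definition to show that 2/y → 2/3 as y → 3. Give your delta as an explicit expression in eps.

Let eps > 0. We seek delta > 0 such that 0 < |y − 3| < delta implies |2/y − (2/3)| < eps.
|2/y − (2/3)| = 2·|3 − y|/(3·|y|) = 2|y − 3|/(3|y|).
Require delta ≤ 3/2 so that |y| > 3 − 3/2 = 3/2, hence 3|y| > 9/2.
Then |2/y − (2/3)| < 2|y − 3|/(9/2), which is < eps when |y − 3| < (9/4)eps.
Take delta = min(3/2, (9/4)eps). Then 0 < |y − 3| < delta gives both |y − 3| < 3/2 and |y − 3| < (9/4)eps, so |2/y − (2/3)| < eps.

delta = min(3/2, (9/4)eps)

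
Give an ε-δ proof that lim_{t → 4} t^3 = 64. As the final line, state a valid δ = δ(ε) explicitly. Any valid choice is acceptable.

δ = min(2, ε/76)

Suppose ε > 0. We seek δ > 0 with 0 < |t − 4| < δ ⇒ |t^3 − 64| < ε.
Factor: t^3 − 64 = (t − 4)(t^2 + 4t + 16), so |t^3 − 64| = |t − 4|·|t^2 + 4t + 16|.
Impose δ ≤ 2 so that |t| < 6; then |t^2 + 4t + 16| ≤ 76.
Hence |t^3 − 64| ≤ 76|t − 4|, which is < ε once |t − 4| < ε/76.
Take δ = min(2, ε/76). If 0 < |t − 4| < δ then both bounds hold and |t^3 − 64| ≤ 76|t − 4| < 76·(ε/76) = ε.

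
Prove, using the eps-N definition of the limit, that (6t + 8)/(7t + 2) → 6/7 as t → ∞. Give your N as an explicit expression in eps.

N = (44/49)/eps

Fix eps > 0. We seek N > 0 such that t > N implies |(6t + 8)/(7t + 2) − (6/7)| < eps.
(6t + 8)/(7t + 2) − (6/7) = (7(6t + 8) − 6(7t + 2)) / (7(7t + 2)) = 44/(7(7t + 2)).
For t > 0 we have 7t + 2 > 7t, so |(6t + 8)/(7t + 2) − (6/7)| = 44/(7(7t + 2)) < 44/(7·7t) = (44/49)/t.
Thus |(6t + 8)/(7t + 2) − (6/7)| < eps whenever t > (44/49)/eps.
Take N = (44/49)/eps. If t > N then |(6t + 8)/(7t + 2) − (6/7)| < (44/49)/t < eps.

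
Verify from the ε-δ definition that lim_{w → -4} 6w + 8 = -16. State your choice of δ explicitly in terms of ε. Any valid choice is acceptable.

δ = ε/6

Fix ε > 0. We need δ > 0 so that 0 < |w + 4| < δ implies |(6w + 8) + 16| < ε.
|(6w + 8) + 16| = |6w + 24| = 6|w + 4|.
Thus it suffices that |w + 4| < ε/6.
Choosing δ = ε/6 gives |(6w + 8) + 16| = 6|w + 4| < ε whenever |w + 4| < δ.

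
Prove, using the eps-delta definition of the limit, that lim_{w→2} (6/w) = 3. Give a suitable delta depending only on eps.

Let eps > 0. We seek delta > 0 such that 0 < |w − 2| < delta implies |6/w − 3| < eps.
|6/w − 3| = 6·|2 − w|/(2·|w|) = 6|w − 2|/(2|w|).
Require delta ≤ 1 so that |w| > 2 − 1 = 1, hence 2|w| > 2.
Then |6/w − 3| < 6|w − 2|/2, which is < eps when |w − 2| < (1/3)eps.
Take delta = min(1, (1/3)eps). Then 0 < |w − 2| < delta gives both |w − 2| < 1 and |w − 2| < (1/3)eps, so |6/w − 3| < eps.

delta = min(1, (1/3)eps)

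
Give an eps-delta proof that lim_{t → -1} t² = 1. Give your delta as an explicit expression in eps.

delta = min(2, eps/4)

Let eps > 0. We seek delta > 0 with 0 < |t + 1| < delta ⇒ |t² − 1| < eps.
Factor: t² − 1 = (t + 1)(t - 1), so |t² − 1| = |t + 1|·|t - 1|.
Restrict delta ≤ 2. Then |t + 1| < 2 gives |t| < 3, so by the triangle inequality |t - 1| ≤ 3 + 1 = 4.
Hence |t² − 1| ≤ 4|t + 1|, which is < eps once |t + 1| < eps/4.
Take delta = min(2, eps/4). If 0 < |t + 1| < delta then both bounds hold and |t² − 1| ≤ 4|t + 1| < 4·(eps/4) = eps.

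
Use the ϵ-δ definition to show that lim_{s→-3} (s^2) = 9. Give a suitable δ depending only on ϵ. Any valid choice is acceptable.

δ = min(1, ϵ/7)

Fix ϵ > 0. We seek δ > 0 with 0 < |s + 3| < δ ⇒ |s^2 − 9| < ϵ.
Factor: s^2 − 9 = (s + 3)(s - 3), so |s^2 − 9| = |s + 3|·|s - 3|.
Restrict δ ≤ 1. Then |s + 3| < 1 gives |s| < 4, so by the triangle inequality |s - 3| ≤ 4 + 3 = 7.
Hence |s^2 − 9| ≤ 7|s + 3|, which is < ϵ once |s + 3| < ϵ/7.
Take δ = min(1, ϵ/7). If 0 < |s + 3| < δ then both bounds hold and |s^2 − 9| ≤ 7|s + 3| < 7·(ϵ/7) = ϵ.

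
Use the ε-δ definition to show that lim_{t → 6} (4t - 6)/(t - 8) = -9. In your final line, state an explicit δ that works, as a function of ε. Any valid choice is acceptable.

δ = min(1, (1/13)ε)

Let ε > 0 be given. We want δ > 0 with 0 < |t − 6| < δ ⇒ |(4t - 6)/(t - 8) + 9| < ε.
Combining over a common denominator, (4t - 6)/(t - 8) + 9 = [(4t - 6)·(-2) − 18·(t - 8)] / [(-2)·(t - 8)] = -26(t − 6) / ((-2)(t - 8)).
So |(4t - 6)/(t - 8) + 9| = 26|t − 6| / (2·|t − 8|).
Require δ ≤ 1, so |t − 8| ≥ |-2| − |t − 6| > 2 − 1 = 1.
Hence |(4t - 6)/(t - 8) + 9| < 26|t − 6|/(2·1) = 13|t − 6|, which is < ε once |t − 6| < (1/13)ε.
Take δ = min(1, (1/13)ε). Then 0 < |t − 6| < δ forces both bounds, so |(4t - 6)/(t - 8) + 9| < ε.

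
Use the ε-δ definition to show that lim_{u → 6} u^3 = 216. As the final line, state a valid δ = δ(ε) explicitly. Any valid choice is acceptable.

δ = min(1, ε/127)

Fix ε > 0. We seek δ > 0 with 0 < |u − 6| < δ ⇒ |u^3 − 216| < ε.
Factor: u^3 − 216 = (u − 6)(u^2 + 6u + 36), so |u^3 − 216| = |u − 6|·|u^2 + 6u + 36|.
Restrict δ ≤ 1. Then |u − 6| < 1 gives |u| < 7, so by the triangle inequality |u^2 + 6u + 36| ≤ 7^2 + 6·7 + 36 = 127.
Hence |u^3 − 216| ≤ 127|u − 6|, which is < ε once |u − 6| < ε/127.
Take δ = min(1, ε/127). If 0 < |u − 6| < δ then both bounds hold and |u^3 − 216| ≤ 127|u − 6| < 127·(ε/127) = ε.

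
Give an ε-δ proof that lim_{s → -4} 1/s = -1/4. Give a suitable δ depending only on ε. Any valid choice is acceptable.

δ = min(2, 8ε)

Let ε > 0. We seek δ > 0 such that 0 < |s + 4| < δ implies |1/s + 1/4| < ε.
|1/s + 1/4| = |-4 − s|/(4·|s|) = |s + 4|/(4|s|).
Require δ ≤ 2 so that |s| > 4 − 2 = 2, hence 4|s| > 8.
Then |1/s + 1/4| < |s + 4|/8, which is < ε when |s + 4| < 8ε.
Take δ = min(2, 8ε). Then 0 < |s + 4| < δ gives both |s + 4| < 2 and |s + 4| < 8ε, so |1/s + 1/4| < ε.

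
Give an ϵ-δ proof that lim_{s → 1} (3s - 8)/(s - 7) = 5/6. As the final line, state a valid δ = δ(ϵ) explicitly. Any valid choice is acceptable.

Let ϵ > 0 be given. We want δ > 0 with 0 < |s − 1| < δ ⇒ |(3s - 8)/(s - 7) − (5/6)| < ϵ.
Combining over a common denominator, (3s - 8)/(s - 7) − (5/6) = [(3s - 8)·(-6) − (-5)·(s - 7)] / [(-6)·(s - 7)] = -13(s − 1) / ((-6)(s - 7)).
So |(3s - 8)/(s - 7) − (5/6)| = 13|s − 1| / (6·|s − 7|).
Require δ ≤ 3, so |s − 7| ≥ |-6| − |s − 1| > 6 − 3 = 3.
Hence |(3s - 8)/(s - 7) − (5/6)| < 13|s − 1|/(6·3) = (13/18)|s − 1|, which is < ϵ once |s − 1| < (18/13)ϵ.
Take δ = min(3, (18/13)ϵ). Then 0 < |s − 1| < δ forces both bounds, so |(3s - 8)/(s - 7) − (5/6)| < ϵ.

δ = min(3, (18/13)ϵ)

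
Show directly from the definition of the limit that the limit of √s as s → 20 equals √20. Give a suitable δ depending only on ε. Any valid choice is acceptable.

δ = min(20, √20·ε)

Let ε > 0 be given. We want δ > 0 such that 0 < |s − 20| < δ implies |√s − √20| < ε.
Multiplying by the conjugate, |√s − √20| = |s − 20|/(√s + √20).
Restrict δ ≤ 20 so that |s − 20| < 20 forces s > 0, and then √s + √20 > √20.
Hence |√s − √20| < |s − 20|/√20, which is < ε once |s − 20| < √20·ε.
Take δ = min(20, √20·ε). If 0 < |s − 20| < δ then s > 0 and |√s − √20| < |s − 20|/√20 < ε.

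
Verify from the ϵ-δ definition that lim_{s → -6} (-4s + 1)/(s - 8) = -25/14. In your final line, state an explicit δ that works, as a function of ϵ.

δ = min(7, (98/31)ϵ)

Suppose ϵ > 0. We want δ > 0 with 0 < |s + 6| < δ ⇒ |(-4s + 1)/(s - 8) + 25/14| < ϵ.
Combining over a common denominator, (-4s + 1)/(s - 8) + 25/14 = [(-4s + 1)·(-14) − 25·(s - 8)] / [(-14)·(s - 8)] = 31(s + 6) / ((-14)(s - 8)).
So |(-4s + 1)/(s - 8) + 25/14| = 31|s + 6| / (14·|s − 8|).
Restrict δ ≤ 7. Then |s + 6| < 7 gives |s − 8| = |(s + 6) + (-14)| ≥ 14 − 7 = 7.
Hence |(-4s + 1)/(s - 8) + 25/14| < 31|s + 6|/(14·7) = (31/98)|s + 6|, which is < ϵ once |s + 6| < (98/31)ϵ.
Take δ = min(7, (98/31)ϵ). Then 0 < |s + 6| < δ forces both bounds, so |(-4s + 1)/(s - 8) + 25/14| < ϵ.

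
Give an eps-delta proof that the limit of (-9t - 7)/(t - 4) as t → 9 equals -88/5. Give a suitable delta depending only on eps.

delta = min(5/2, (25/86)eps)

Let eps > 0 be given. We want delta > 0 with 0 < |t − 9| < delta ⇒ |(-9t - 7)/(t - 4) + 88/5| < eps.
Combining over a common denominator, (-9t - 7)/(t - 4) + 88/5 = [(-9t - 7)·5 − (-88)·(t - 4)] / [5·(t - 4)] = 43(t − 9) / (5(t - 4)).
So |(-9t - 7)/(t - 4) + 88/5| = 43|t − 9| / (5·|t − 4|).
Restrict delta ≤ 5/2. Then |t − 9| < 5/2 gives |t − 4| = |(t − 9) + 5| ≥ 5 − 5/2 = 5/2.
Hence |(-9t - 7)/(t - 4) + 88/5| < 43|t − 9|/(5·(5/2)) = (86/25)|t − 9|, which is < eps once |t − 9| < (25/86)eps.
Take delta = min(5/2, (25/86)eps). Then 0 < |t − 9| < delta forces both bounds, so |(-9t - 7)/(t - 4) + 88/5| < eps.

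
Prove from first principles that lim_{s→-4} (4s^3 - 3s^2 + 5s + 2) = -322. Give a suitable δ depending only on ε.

δ = min(1, ε/276)

Suppose ε > 0. We want δ > 0 such that 0 < |s + 4| < δ implies |(4s^3 - 3s^2 + 5s + 2) + 322| < ε.
(4s^3 - 3s^2 + 5s + 2) + 322 = 4s^3 - 3s^2 + 5s + 324 = (s + 4)(4s^2 - 19s + 81).
So |(4s^3 - 3s^2 + 5s + 2) + 322| = |s + 4|·|4s^2 - 19s + 81|.
Require δ ≤ 1. Then |s + 4| < 1 gives |s| < 5, and by the triangle inequality |4s^2 - 19s + 81| ≤ 4·5^2 + 19·5 + 81 = 276.
Hence |(4s^3 - 3s^2 + 5s + 2) + 322| ≤ 276|s + 4| < ε provided |s + 4| < ε/276.
Take δ = min(1, ε/276). Then 0 < |s + 4| < δ gives both |s + 4| < 1 and |s + 4| < ε/276, so |(4s^3 - 3s^2 + 5s + 2) + 322| < ε.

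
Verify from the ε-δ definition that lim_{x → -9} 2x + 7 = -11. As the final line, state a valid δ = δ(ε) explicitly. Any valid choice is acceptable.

Let ε > 0. We need δ > 0 so that 0 < |x + 9| < δ implies |(2x + 7) + 11| < ε.
Since (2x + 7) + 11 = 2(x + 9), we have |(2x + 7) + 11| = 2|x + 9|.
So 2|x + 9| < ε exactly when |x + 9| < ε/2.
Choosing δ = ε/2 gives |(2x + 7) + 11| = 2|x + 9| < ε whenever |x + 9| < δ.

δ = ε/2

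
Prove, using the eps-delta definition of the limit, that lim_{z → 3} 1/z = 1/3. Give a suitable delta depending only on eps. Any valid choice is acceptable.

Suppose eps > 0. We seek delta > 0 such that 0 < |z − 3| < delta implies |1/z − (1/3)| < eps.
|1/z − (1/3)| = |3 − z|/(3·|z|) = |z − 3|/(3|z|).
Require delta ≤ 3/2 so that |z| > 3 − 3/2 = 3/2, hence 3|z| > 9/2.
Then |1/z − (1/3)| < |z − 3|/(9/2), which is < eps when |z − 3| < (9/2)eps.
Take delta = min(3/2, (9/2)eps). Then 0 < |z − 3| < delta gives both |z − 3| < 3/2 and |z − 3| < (9/2)eps, so |1/z − (1/3)| < eps.

delta = min(3/2, (9/2)eps)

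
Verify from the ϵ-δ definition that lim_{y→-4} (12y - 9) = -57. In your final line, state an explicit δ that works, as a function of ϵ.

Let ϵ > 0 be given. We need δ > 0 so that 0 < |y + 4| < δ implies |(12y - 9) + 57| < ϵ.
|(12y - 9) + 57| = |12y + 48| = 12|y + 4|.
Thus it suffices that |y + 4| < ϵ/12.
Take δ = ϵ/12. If 0 < |y + 4| < δ then |(12y - 9) + 57| = 12|y + 4| < 12·(ϵ/12) = ϵ.

δ = ϵ/12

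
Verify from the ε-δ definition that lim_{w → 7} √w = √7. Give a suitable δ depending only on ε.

Let ε > 0 be given. We want δ > 0 such that 0 < |w − 7| < δ implies |√w − √7| < ε.
Rationalise: √w − √7 = (w − 7)/(√w + √7), so |√w − √7| = |w − 7|/(√w + √7).
Restrict δ ≤ 7 so that |w − 7| < 7 forces w > 0, and then √w + √7 > √7.
Hence |√w − √7| < |w − 7|/√7, which is < ε once |w − 7| < √7·ε.
Take δ = min(7, √7·ε). If 0 < |w − 7| < δ then w > 0 and |√w − √7| < |w − 7|/√7 < ε.

δ = min(7, √7·ε)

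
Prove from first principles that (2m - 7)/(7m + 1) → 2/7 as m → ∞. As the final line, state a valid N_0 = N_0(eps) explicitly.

Suppose eps > 0. For m ≥ 1, |(2m - 7)/(7m + 1) − (2/7)| = |-51|/(7(7m + 1)) = 51/(7(7m + 1)).
Since 7m + 1 ≥ 7m for m ≥ 1, this is ≤ 51/(7·7m) = (51/49)/m.
So |(2m - 7)/(7m + 1) − (2/7)| < eps whenever m > (51/49)/eps.
Take N_0 = (51/49)/eps. If m > N_0 then |(2m - 7)/(7m + 1) − (2/7)| ≤ (51/49)/m < eps.

N_0 = (51/49)/eps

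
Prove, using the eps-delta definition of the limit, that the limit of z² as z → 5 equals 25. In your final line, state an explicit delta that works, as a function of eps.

delta = min(1, eps/11)

Suppose eps > 0. We seek delta > 0 with 0 < |z − 5| < delta ⇒ |z² − 25| < eps.
Factor: z² − 25 = (z − 5)(z + 5), so |z² − 25| = |z − 5|·|z + 5|.
Restrict delta ≤ 1. Then |z − 5| < 1 gives |z| < 6, so by the triangle inequality |z + 5| ≤ 6 + 5 = 11.
Hence |z² − 25| ≤ 11|z − 5|, which is < eps once |z − 5| < eps/11.
Take delta = min(1, eps/11). If 0 < |z − 5| < delta then both bounds hold and |z² − 25| ≤ 11|z − 5| < 11·(eps/11) = eps.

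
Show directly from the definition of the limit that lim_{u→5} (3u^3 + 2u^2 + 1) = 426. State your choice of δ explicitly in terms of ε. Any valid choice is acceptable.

Fix ε > 0. We want δ > 0 such that 0 < |u − 5| < δ implies |(3u^3 + 2u^2 + 1) − 426| < ε.
(3u^3 + 2u^2 + 1) − 426 = 3u^3 + 2u^2 - 425 = (u − 5)(3u^2 + 17u + 85).
So |(3u^3 + 2u^2 + 1) − 426| = |u − 5|·|3u^2 + 17u + 85|.
Assume first that |u − 5| < 1, so |u| < 6. Then |3u^2 + 17u + 85| ≤ 3·6^2 + 17·6 + 85 = 295.
Hence |(3u^3 + 2u^2 + 1) − 426| ≤ 295|u − 5| < ε provided |u − 5| < ε/295.
Take δ = min(1, ε/295). Then 0 < |u − 5| < δ gives both |u − 5| < 1 and |u − 5| < ε/295, so |(3u^3 + 2u^2 + 1) − 426| < ε.

δ = min(1, ε/295)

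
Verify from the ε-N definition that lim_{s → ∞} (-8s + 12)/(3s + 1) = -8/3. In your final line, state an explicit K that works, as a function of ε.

Suppose ε > 0. We seek K > 0 such that s > K implies |(-8s + 12)/(3s + 1) + 8/3| < ε.
(-8s + 12)/(3s + 1) + 8/3 = (3(-8s + 12) − (-8)(3s + 1)) / (3(3s + 1)) = 44/(3(3s + 1)).
For s > 0 we have 3s + 1 > 3s, so |(-8s + 12)/(3s + 1) + 8/3| = 44/(3(3s + 1)) < 44/(3·3s) = (44/9)/s.
Thus |(-8s + 12)/(3s + 1) + 8/3| < ε whenever s > (44/9)/ε.
Take K = (44/9)/ε. If s > K then |(-8s + 12)/(3s + 1) + 8/3| < (44/9)/s < ε.

K = (44/9)/ε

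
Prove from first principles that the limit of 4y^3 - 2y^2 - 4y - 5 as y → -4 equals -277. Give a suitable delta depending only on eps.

delta = min(1, eps/258)

Let eps > 0 be given. We want delta > 0 such that 0 < |y + 4| < delta implies |(4y^3 - 2y^2 - 4y - 5) + 277| < eps.
(4y^3 - 2y^2 - 4y - 5) + 277 = 4y^3 - 2y^2 - 4y + 272 = (y + 4)(4y^2 - 18y + 68).
So |(4y^3 - 2y^2 - 4y - 5) + 277| = |y + 4|·|4y^2 - 18y + 68|.
Require delta ≤ 1. Then |y + 4| < 1 gives |y| < 5, and by the triangle inequality |4y^2 - 18y + 68| ≤ 4·5^2 + 18·5 + 68 = 258.
Hence |(4y^3 - 2y^2 - 4y - 5) + 277| ≤ 258|y + 4| < eps provided |y + 4| < eps/258.
Take delta = min(1, eps/258). Then 0 < |y + 4| < delta gives both |y + 4| < 1 and |y + 4| < eps/258, so |(4y^3 - 2y^2 - 4y - 5) + 277| < eps.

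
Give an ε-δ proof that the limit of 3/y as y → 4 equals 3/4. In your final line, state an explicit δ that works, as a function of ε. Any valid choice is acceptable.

Let ε > 0. We seek δ > 0 such that 0 < |y − 4| < δ implies |3/y − (3/4)| < ε.
|3/y − (3/4)| = 3·|4 − y|/(4·|y|) = 3|y − 4|/(4|y|).
Restrict δ ≤ 2. Then |y − 4| < 2 gives |y| > 2, so 4|y| > 8.
Then |3/y − (3/4)| < 3|y − 4|/8, which is < ε when |y − 4| < (8/3)ε.
Take δ = min(2, (8/3)ε). Then 0 < |y − 4| < δ gives both |y − 4| < 2 and |y − 4| < (8/3)ε, so |3/y − (3/4)| < ε.

δ = min(2, (8/3)ε)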